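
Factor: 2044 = 2^2 * 7^1*73^1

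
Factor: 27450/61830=305/687 = 3^( - 1)*5^1*61^1 * 229^( - 1)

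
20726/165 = 125  +  101/165 = 125.61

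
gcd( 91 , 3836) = 7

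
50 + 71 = 121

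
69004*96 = 6624384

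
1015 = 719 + 296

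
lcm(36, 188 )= 1692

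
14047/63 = 222+61/63 = 222.97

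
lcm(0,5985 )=0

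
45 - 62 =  - 17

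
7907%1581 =2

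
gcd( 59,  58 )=1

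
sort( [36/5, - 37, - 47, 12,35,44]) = [  -  47, -37, 36/5,12,35, 44]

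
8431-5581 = 2850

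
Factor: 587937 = 3^1  *  7^1*27997^1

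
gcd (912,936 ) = 24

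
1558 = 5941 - 4383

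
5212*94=489928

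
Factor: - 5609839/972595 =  - 5^(  -  1)* 13^ (  -  2)*1151^( - 1)*5609839^1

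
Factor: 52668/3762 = 2^1*7^1  =  14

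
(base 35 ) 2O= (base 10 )94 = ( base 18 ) 54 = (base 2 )1011110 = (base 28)3A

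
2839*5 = 14195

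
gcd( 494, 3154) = 38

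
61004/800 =76 + 51/200 =76.25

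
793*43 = 34099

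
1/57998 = 1/57998 = 0.00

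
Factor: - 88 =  - 2^3*11^1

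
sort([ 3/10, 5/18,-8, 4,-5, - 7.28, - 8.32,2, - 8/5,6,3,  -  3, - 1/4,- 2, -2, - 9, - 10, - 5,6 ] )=[ - 10, - 9 , - 8.32, - 8 ,-7.28, - 5, - 5, - 3, - 2, - 2,-8/5, - 1/4, 5/18, 3/10,2, 3,4,6 , 6] 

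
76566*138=10566108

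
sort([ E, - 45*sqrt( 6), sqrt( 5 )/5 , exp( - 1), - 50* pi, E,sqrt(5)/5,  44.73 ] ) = [ - 50*pi, - 45*sqrt( 6) , exp( - 1 ), sqrt( 5) /5, sqrt( 5 )/5, E,  E , 44.73 ]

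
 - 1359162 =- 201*6762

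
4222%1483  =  1256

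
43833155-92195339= - 48362184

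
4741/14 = 4741/14=338.64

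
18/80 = 9/40 = 0.23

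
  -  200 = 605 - 805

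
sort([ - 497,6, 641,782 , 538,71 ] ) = [ - 497 , 6, 71,538,641, 782] 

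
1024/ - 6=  - 512/3= - 170.67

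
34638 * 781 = 27052278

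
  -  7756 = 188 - 7944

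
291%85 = 36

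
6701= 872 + 5829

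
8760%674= 672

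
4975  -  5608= - 633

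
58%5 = 3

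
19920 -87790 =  - 67870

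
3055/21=145 + 10/21 = 145.48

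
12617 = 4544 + 8073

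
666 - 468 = 198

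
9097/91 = 99+ 88/91= 99.97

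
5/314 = 5/314=0.02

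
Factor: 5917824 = 2^7*3^2*  11^1*467^1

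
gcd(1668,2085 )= 417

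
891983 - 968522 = -76539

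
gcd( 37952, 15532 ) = 4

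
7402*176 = 1302752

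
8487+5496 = 13983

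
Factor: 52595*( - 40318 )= - 2120525210 = - 2^1 *5^1*19^1*67^1*157^1*1061^1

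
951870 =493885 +457985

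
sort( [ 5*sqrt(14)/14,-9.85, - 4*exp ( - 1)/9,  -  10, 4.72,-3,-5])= [ - 10 ,-9.85,-5,-3, -4*exp( - 1 ) /9, 5*sqrt( 14)/14,4.72]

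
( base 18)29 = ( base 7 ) 63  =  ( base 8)55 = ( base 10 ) 45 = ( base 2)101101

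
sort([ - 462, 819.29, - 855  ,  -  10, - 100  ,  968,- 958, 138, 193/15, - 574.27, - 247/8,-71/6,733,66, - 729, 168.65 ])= [ - 958, - 855, - 729, - 574.27, - 462,  -  100, - 247/8,-71/6, - 10,193/15,66, 138,168.65,733, 819.29 , 968]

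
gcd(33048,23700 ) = 12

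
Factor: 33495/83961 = 3^( - 1)*5^1 * 7^1*11^1*19^( - 1)*29^1*491^( - 1)= 11165/27987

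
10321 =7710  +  2611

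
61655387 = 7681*8027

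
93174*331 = 30840594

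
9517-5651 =3866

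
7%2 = 1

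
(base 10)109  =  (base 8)155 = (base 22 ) 4l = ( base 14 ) 7B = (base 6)301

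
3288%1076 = 60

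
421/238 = 421/238 = 1.77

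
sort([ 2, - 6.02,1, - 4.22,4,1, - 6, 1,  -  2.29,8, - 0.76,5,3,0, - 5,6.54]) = [ - 6.02, - 6, - 5, - 4.22, - 2.29, - 0.76, 0 , 1 , 1,1,2,3,4,5, 6.54, 8]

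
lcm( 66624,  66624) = 66624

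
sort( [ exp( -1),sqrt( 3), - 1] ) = [ - 1, exp( - 1 ), sqrt(3) ] 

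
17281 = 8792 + 8489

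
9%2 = 1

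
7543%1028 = 347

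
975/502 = 1 + 473/502 = 1.94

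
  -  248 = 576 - 824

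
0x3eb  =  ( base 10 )1003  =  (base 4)33223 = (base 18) 31d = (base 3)1101011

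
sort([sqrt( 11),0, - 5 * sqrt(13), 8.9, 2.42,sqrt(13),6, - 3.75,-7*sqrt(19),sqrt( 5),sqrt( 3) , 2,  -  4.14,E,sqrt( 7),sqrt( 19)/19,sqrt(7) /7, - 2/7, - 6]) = [ - 7 * sqrt( 19 ), - 5*sqrt( 13),  -  6, - 4.14,- 3.75,  -  2/7, 0,sqrt( 19)/19,  sqrt( 7 )/7, sqrt(3), 2,sqrt ( 5),2.42,sqrt( 7 ),E,sqrt( 11 ),sqrt(13 ),6,  8.9]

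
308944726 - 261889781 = 47054945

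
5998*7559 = 45338882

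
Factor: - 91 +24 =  - 67^1 = - 67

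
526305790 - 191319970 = 334985820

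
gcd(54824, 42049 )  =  7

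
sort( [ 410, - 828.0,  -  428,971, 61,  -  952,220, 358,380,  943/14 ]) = [ - 952, - 828.0, - 428, 61,  943/14,220,358,380,410,  971]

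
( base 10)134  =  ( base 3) 11222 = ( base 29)4I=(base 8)206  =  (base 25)59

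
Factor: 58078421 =19^1 * 3056759^1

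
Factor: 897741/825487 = 69057/63499 =3^2*7673^1*63499^( - 1) 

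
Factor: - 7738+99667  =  3^1 *30643^1 = 91929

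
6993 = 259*27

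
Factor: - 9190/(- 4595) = 2= 2^1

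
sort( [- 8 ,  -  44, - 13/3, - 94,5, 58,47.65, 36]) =[ - 94, - 44, - 8, - 13/3,5, 36,47.65,58]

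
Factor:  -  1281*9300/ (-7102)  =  5956650/3551 = 2^1*3^2 *5^2*7^1*31^1*53^(  -  1 )*61^1*67^ ( - 1)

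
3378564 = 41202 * 82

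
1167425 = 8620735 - 7453310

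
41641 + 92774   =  134415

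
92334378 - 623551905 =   -  531217527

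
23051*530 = 12217030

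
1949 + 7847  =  9796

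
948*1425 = 1350900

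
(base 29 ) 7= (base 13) 7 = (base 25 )7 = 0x7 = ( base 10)7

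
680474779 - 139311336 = 541163443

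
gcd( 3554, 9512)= 2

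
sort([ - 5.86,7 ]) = [ - 5.86,  7 ]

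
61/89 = 61/89= 0.69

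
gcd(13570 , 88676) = 2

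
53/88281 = 53/88281 = 0.00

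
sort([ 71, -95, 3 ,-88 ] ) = [- 95,-88,3, 71] 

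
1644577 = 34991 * 47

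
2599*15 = 38985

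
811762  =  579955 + 231807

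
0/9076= 0  =  0.00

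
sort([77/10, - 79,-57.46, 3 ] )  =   [- 79, - 57.46, 3, 77/10 ]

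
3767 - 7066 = - 3299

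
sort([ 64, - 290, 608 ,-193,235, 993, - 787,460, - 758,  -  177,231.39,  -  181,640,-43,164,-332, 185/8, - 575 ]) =[ - 787, - 758, - 575,-332, - 290 , - 193,-181,-177, - 43, 185/8,64,164, 231.39,  235,460,608,640 , 993 ] 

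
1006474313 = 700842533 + 305631780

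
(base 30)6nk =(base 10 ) 6110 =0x17DE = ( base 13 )2A20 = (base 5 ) 143420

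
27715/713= 38 + 27/31 = 38.87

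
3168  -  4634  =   - 1466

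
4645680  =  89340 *52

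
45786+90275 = 136061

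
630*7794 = 4910220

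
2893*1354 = 3917122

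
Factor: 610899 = 3^1*269^1*757^1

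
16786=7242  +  9544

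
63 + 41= 104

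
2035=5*407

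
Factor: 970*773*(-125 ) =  - 93726250=- 2^1*5^4*97^1*773^1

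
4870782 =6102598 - 1231816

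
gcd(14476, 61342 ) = 2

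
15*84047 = 1260705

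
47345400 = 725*65304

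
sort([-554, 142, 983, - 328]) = [ - 554, -328, 142,983 ] 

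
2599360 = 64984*40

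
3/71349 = 1/23783  =  0.00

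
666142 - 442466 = 223676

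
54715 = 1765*31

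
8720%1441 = 74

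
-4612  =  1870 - 6482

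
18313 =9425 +8888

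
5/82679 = 5/82679 = 0.00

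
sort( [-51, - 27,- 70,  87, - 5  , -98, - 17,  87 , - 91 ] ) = [- 98, - 91, - 70  , - 51, - 27,-17 ,  -  5 , 87,87] 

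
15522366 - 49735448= -34213082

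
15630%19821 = 15630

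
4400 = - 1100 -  - 5500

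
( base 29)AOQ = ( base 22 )ij2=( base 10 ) 9132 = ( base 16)23ac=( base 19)165c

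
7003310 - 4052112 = 2951198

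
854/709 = 1 + 145/709 = 1.20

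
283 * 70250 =19880750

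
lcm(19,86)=1634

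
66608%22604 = 21400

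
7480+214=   7694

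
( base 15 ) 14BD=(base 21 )A21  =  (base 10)4453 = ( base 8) 10545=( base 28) 5J1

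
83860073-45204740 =38655333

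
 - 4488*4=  - 17952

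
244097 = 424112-180015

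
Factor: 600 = 2^3*3^1*5^2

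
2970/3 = 990=990.00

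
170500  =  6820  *25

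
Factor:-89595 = -3^2 * 5^1 * 11^1*181^1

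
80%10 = 0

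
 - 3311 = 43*( - 77 )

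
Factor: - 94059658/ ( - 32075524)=2^( - 1 )*7^1*11^1*13^( - 2)*23^( - 1 )*41^1*2063^ ( - 1)*14897^1=47029829/16037762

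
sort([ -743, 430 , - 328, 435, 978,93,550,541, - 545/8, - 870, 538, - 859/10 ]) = [ - 870, - 743,-328,-859/10 ,-545/8,93, 430, 435, 538, 541,  550 , 978]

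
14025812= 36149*388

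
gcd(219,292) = 73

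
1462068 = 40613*36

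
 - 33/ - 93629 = 33/93629 = 0.00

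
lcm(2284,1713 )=6852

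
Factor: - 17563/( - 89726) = 2^( - 1 )*17^( - 1 ) * 29^( - 1) * 193^1 = 193/986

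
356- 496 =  - 140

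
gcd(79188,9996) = 12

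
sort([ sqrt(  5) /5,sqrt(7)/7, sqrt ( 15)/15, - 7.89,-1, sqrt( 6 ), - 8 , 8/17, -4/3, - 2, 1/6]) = [ - 8, - 7.89, - 2, - 4/3, - 1, 1/6, sqrt( 15)/15, sqrt( 7)/7,sqrt (5 )/5,8/17, sqrt( 6)]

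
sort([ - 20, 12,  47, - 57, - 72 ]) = [ - 72, - 57, - 20, 12, 47 ]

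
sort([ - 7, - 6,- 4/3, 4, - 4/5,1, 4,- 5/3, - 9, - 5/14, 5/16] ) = [ - 9,-7, - 6, - 5/3, - 4/3 , - 4/5, - 5/14,5/16,  1, 4, 4]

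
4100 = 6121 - 2021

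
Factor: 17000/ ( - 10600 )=-5^1*17^1*53^( -1)  =  -85/53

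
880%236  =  172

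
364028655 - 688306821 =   -  324278166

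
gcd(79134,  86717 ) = 1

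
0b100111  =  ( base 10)39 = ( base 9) 43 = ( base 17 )25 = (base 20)1j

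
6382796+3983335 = 10366131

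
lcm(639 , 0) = 0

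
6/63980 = 3/31990 = 0.00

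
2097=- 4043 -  - 6140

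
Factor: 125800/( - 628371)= - 200/999 = - 2^3*3^( - 3 )*5^2*37^( - 1 )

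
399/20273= 21/1067 =0.02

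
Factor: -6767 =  - 67^1*101^1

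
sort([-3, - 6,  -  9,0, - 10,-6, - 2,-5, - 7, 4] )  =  [-10, - 9,-7,-6,- 6, - 5,-3, - 2, 0, 4]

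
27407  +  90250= 117657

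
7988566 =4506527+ 3482039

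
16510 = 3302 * 5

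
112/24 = 14/3 = 4.67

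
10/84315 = 2/16863  =  0.00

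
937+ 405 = 1342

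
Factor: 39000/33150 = 20/17 = 2^2*5^1*17^( - 1)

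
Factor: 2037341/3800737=2037341^1* 3800737^(  -  1) 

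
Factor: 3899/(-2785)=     -  5^( - 1 )*7^1  =  - 7/5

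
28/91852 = 7/22963 = 0.00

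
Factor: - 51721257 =-3^1*7^1*2462917^1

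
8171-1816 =6355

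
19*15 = 285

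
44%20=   4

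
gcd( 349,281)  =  1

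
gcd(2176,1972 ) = 68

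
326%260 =66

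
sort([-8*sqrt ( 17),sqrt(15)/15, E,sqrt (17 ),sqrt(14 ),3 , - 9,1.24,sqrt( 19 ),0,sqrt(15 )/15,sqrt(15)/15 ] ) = [ - 8*sqrt(17), - 9,0,sqrt( 15 )/15, sqrt(15 )/15, sqrt( 15)/15, 1.24,E,3 , sqrt(14),sqrt(17 ), sqrt(19) ]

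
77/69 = 1 + 8/69 =1.12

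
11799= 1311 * 9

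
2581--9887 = 12468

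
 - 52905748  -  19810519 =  - 72716267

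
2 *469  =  938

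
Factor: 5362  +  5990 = 11352= 2^3*3^1*11^1 * 43^1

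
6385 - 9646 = -3261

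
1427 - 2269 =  - 842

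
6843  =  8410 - 1567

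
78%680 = 78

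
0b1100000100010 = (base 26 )93G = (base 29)7A1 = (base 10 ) 6178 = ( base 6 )44334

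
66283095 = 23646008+42637087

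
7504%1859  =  68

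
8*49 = 392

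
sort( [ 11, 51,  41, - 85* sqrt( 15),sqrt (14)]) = [  -  85 * sqrt( 15),sqrt( 14),11,41,51]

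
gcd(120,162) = 6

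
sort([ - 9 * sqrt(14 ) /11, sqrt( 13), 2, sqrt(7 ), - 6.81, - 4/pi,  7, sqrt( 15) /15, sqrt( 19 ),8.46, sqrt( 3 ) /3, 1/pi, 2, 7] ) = [ - 6.81, - 9*sqrt(14 ) /11, - 4/pi,sqrt( 15 )/15 , 1/pi , sqrt(3) /3,  2, 2, sqrt(7 ), sqrt( 13),sqrt(19 ),  7,  7, 8.46] 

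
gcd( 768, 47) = 1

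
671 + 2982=3653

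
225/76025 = 9/3041 = 0.00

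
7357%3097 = 1163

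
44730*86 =3846780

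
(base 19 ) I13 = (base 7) 25003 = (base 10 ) 6520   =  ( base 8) 14570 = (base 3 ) 22221111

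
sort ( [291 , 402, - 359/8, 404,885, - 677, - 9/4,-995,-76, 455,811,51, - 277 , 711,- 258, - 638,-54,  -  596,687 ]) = [ - 995, - 677, - 638, - 596, -277, - 258,-76,-54, - 359/8, - 9/4,51,  291, 402,404, 455,687,711,811,885]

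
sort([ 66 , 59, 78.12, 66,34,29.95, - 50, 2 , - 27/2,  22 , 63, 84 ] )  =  [ - 50 ,  -  27/2,  2,22 , 29.95, 34, 59, 63, 66,  66,78.12,84 ] 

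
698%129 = 53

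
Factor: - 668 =-2^2*167^1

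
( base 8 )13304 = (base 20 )eb8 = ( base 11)4419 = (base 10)5828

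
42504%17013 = 8478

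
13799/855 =16 + 119/855 = 16.14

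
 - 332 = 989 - 1321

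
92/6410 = 46/3205 = 0.01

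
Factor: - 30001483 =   -  30001483^1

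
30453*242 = 7369626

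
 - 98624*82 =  -8087168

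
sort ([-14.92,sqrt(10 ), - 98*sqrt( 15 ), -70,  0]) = [-98*sqrt( 15 ), - 70, - 14.92, 0,sqrt( 10 )]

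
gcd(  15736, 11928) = 56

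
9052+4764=13816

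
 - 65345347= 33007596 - 98352943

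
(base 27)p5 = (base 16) 2A8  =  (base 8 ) 1250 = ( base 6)3052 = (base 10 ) 680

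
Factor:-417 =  - 3^1*139^1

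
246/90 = 2  +  11/15 = 2.73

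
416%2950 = 416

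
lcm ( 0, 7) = 0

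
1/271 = 1/271 = 0.00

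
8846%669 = 149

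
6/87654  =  1/14609 = 0.00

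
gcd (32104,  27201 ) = 1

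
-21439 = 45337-66776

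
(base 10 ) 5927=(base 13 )290C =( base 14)2235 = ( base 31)656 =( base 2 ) 1011100100111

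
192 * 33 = 6336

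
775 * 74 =57350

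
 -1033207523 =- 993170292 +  - 40037231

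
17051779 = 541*31519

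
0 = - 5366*0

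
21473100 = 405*53020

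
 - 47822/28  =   - 23911/14 = - 1707.93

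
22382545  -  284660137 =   -  262277592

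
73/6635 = 73/6635   =  0.01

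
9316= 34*274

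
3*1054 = 3162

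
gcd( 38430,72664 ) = 2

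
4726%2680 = 2046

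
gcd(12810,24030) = 30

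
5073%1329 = 1086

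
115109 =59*1951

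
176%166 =10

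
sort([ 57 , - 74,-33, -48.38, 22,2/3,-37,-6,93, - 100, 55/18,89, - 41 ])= [ - 100,-74,-48.38,-41, - 37,  -  33, - 6, 2/3  ,  55/18,22,57, 89,93]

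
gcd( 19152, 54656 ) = 112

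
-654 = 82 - 736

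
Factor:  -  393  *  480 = -188640 = -  2^5*3^2*5^1 * 131^1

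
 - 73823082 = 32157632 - 105980714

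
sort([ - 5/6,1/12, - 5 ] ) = [- 5,-5/6, 1/12]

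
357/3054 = 119/1018 = 0.12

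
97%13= 6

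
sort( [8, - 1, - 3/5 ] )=[ - 1,-3/5,8]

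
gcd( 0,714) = 714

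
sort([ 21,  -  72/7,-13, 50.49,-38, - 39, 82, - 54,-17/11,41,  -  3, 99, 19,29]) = [-54, - 39,- 38, - 13,- 72/7, - 3,- 17/11 , 19,  21, 29, 41, 50.49,82,99]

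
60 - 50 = 10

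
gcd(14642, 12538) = 2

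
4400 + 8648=13048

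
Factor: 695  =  5^1*139^1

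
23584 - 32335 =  - 8751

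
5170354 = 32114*161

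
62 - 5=57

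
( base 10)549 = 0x225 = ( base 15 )269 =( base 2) 1000100101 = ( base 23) 10K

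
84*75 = 6300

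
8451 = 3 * 2817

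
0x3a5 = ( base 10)933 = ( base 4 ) 32211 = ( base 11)779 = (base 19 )2b2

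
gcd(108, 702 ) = 54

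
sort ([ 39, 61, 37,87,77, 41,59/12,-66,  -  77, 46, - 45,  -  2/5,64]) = [ - 77, - 66,- 45, - 2/5,59/12,37, 39 , 41, 46, 61,64,77 , 87] 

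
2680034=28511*94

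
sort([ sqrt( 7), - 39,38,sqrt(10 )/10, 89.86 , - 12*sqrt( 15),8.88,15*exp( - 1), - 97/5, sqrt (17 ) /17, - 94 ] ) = [ - 94, - 12 * sqrt ( 15), - 39,-97/5, sqrt( 17)/17,  sqrt(10) /10,  sqrt( 7) , 15*exp( - 1), 8.88,  38, 89.86 ]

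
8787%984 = 915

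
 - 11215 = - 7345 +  - 3870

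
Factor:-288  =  -2^5*3^2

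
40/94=20/47 = 0.43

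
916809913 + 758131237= 1674941150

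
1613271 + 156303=1769574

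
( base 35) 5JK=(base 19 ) ig8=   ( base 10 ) 6810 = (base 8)15232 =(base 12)3b36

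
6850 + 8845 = 15695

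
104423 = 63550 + 40873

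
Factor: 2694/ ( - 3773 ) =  - 2^1*3^1*7^( - 3) * 11^( - 1)*449^1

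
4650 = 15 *310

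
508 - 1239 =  - 731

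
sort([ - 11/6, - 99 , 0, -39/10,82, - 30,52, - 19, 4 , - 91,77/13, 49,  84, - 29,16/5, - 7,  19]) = [ - 99, - 91, - 30, -29, - 19 , - 7, - 39/10, - 11/6 , 0, 16/5,4,77/13,19,49, 52,82, 84 ]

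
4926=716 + 4210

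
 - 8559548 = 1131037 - 9690585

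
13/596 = 13/596=0.02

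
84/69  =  1 + 5/23 =1.22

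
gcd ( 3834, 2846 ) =2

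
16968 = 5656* 3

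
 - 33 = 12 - 45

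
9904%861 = 433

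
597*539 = 321783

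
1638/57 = 546/19= 28.74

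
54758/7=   7822  +  4/7 = 7822.57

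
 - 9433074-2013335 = -11446409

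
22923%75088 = 22923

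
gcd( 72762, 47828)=2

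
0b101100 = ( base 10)44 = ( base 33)1b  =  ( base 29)1f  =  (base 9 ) 48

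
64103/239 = 268 + 51/239 = 268.21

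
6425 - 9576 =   -  3151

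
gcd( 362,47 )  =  1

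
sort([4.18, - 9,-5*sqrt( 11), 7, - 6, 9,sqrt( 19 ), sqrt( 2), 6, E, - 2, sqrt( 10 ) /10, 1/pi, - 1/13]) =[ - 5 * sqrt(11 ), - 9, - 6, - 2,-1/13, sqrt( 10)/10, 1/pi , sqrt(2 ), E, 4.18,sqrt(19), 6, 7, 9] 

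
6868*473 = 3248564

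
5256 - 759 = 4497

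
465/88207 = 465/88207 = 0.01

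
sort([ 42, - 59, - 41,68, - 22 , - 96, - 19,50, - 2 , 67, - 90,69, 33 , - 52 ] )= [ - 96, - 90, - 59, - 52, - 41, - 22, - 19, - 2, 33,42 , 50 , 67,68, 69] 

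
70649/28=70649/28 = 2523.18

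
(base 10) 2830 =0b101100001110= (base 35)2AU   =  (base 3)10212211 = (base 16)b0e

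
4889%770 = 269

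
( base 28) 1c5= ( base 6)5113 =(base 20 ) 2G5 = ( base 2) 10001100101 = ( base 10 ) 1125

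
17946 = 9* 1994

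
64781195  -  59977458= 4803737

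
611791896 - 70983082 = 540808814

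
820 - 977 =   -  157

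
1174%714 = 460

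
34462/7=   4923+1/7 = 4923.14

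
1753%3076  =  1753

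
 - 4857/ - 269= 4857/269 = 18.06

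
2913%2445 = 468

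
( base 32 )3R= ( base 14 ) 8b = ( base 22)5d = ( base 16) 7B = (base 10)123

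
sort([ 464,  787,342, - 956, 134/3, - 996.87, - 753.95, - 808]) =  [ - 996.87 ,-956, - 808, - 753.95,134/3, 342,  464, 787]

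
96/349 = 96/349 = 0.28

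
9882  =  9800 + 82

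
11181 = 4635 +6546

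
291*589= 171399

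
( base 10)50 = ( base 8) 62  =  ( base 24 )22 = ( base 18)2E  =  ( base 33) 1H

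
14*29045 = 406630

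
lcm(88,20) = 440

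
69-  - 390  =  459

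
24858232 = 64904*383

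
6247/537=11 + 340/537 = 11.63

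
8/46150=4/23075 = 0.00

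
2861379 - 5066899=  - 2205520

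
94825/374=253 + 203/374  =  253.54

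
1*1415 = 1415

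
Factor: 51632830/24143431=2^1*5^1  *13^ (-1)*131^(-1 )*14177^(-1 ) * 5163283^1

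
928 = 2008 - 1080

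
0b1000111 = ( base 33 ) 25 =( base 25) 2l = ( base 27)2h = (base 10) 71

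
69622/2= 34811 = 34811.00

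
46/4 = 23/2 = 11.50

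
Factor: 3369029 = 3369029^1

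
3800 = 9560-5760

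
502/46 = 10 + 21/23 = 10.91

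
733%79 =22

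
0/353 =0 = 0.00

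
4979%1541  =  356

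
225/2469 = 75/823 = 0.09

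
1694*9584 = 16235296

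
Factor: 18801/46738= 2^(  -  1 )*3^2*2089^1*23369^(  -  1)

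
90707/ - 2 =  - 90707/2 = - 45353.50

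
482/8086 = 241/4043= 0.06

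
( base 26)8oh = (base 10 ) 6049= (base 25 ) 9go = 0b1011110100001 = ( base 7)23431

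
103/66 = 1 + 37/66 = 1.56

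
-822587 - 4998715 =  - 5821302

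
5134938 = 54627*94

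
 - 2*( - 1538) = 3076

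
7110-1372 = 5738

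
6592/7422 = 3296/3711 =0.89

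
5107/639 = 5107/639 = 7.99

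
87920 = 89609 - 1689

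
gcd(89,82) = 1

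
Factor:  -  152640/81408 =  - 2^ ( - 3 )*3^1*5^1  =  - 15/8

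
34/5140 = 17/2570 = 0.01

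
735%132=75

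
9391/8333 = 1 + 1058/8333= 1.13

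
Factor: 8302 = 2^1*7^1*593^1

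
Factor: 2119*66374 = 140646506 =2^1 *7^1*11^1*13^1*163^1*431^1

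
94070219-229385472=-135315253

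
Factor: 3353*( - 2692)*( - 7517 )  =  2^2*  7^1*479^1* 673^1*7517^1 = 67850516692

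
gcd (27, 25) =1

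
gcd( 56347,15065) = 1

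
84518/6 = 42259/3 = 14086.33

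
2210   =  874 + 1336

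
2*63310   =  126620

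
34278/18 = 5713/3 = 1904.33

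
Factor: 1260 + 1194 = 2^1 * 3^1 *409^1 = 2454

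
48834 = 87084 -38250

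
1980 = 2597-617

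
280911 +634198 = 915109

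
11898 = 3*3966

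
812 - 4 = 808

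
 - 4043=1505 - 5548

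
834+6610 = 7444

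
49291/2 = 49291/2 = 24645.50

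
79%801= 79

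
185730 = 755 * 246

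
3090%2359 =731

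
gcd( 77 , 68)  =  1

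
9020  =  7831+1189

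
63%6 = 3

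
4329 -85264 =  - 80935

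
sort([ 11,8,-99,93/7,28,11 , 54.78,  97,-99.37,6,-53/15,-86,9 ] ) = [  -  99.37,-99, - 86, - 53/15,6,8,9,11, 11,93/7 , 28, 54.78,97 ] 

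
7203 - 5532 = 1671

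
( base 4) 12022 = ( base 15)1b4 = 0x18a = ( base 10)394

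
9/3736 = 9/3736 = 0.00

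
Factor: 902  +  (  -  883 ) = 19 = 19^1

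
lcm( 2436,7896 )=228984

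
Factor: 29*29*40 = 2^3 * 5^1*29^2 = 33640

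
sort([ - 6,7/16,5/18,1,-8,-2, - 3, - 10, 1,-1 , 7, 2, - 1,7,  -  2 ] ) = [ - 10, - 8 , - 6, - 3, - 2 ,-2, - 1, - 1, 5/18, 7/16,1, 1,2,7 , 7]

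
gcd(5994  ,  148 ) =74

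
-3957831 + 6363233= 2405402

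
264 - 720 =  - 456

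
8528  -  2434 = 6094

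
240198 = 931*258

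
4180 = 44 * 95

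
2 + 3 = 5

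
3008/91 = 33 + 5/91 = 33.05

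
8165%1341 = 119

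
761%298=165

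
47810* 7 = 334670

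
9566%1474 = 722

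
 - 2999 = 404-3403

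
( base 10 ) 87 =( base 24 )3F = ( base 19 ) 4b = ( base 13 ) 69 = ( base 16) 57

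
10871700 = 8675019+2196681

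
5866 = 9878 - 4012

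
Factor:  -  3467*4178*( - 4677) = 67746934302 = 2^1*3^1 * 1559^1  *2089^1*3467^1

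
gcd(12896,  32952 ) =8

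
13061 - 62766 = -49705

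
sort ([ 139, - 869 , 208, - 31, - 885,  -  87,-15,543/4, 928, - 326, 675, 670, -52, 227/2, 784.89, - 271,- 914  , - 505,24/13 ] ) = [-914, - 885, - 869, - 505,-326,  -  271,- 87,-52, - 31, - 15,  24/13, 227/2, 543/4, 139,  208, 670,675, 784.89,  928 ]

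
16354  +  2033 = 18387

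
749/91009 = 749/91009 = 0.01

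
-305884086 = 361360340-667244426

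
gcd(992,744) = 248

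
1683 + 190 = 1873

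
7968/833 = 7968/833 = 9.57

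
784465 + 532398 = 1316863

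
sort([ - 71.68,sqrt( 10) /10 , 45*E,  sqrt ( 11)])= [ - 71.68,  sqrt(10)/10,sqrt( 11),45 * E]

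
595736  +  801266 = 1397002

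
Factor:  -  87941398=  - 2^1*29^1*1516231^1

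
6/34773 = 2/11591 = 0.00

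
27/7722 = 1/286 = 0.00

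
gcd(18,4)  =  2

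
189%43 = 17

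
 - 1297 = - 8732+7435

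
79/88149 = 79/88149 = 0.00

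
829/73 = 829/73 = 11.36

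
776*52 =40352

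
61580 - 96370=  - 34790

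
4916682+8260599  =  13177281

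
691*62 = 42842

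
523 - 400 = 123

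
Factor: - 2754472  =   - 2^3*7^1*101^1 * 487^1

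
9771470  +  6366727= 16138197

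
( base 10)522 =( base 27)j9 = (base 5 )4042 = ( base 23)mg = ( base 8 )1012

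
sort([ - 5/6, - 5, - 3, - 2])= [ - 5, - 3, - 2,-5/6]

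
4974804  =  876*5679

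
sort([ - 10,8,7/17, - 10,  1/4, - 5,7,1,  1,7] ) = [ - 10, - 10,  -  5,1/4, 7/17,  1, 1, 7, 7,8 ] 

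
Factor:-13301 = -47^1*283^1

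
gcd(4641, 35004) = 3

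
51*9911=505461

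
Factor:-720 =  -2^4*3^2*5^1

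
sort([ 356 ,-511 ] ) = [ - 511 , 356]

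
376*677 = 254552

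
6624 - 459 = 6165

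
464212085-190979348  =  273232737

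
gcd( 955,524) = 1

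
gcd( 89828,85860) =4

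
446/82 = 223/41 = 5.44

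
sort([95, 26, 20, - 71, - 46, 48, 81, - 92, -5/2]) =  [ - 92, - 71, - 46, - 5/2, 20, 26 , 48 , 81 , 95] 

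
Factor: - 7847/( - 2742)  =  2^( - 1 )*3^( - 1)*7^1*19^1*59^1*457^( - 1)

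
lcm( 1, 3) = 3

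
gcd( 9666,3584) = 2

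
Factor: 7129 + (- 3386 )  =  3743 =19^1*197^1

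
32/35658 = 16/17829 = 0.00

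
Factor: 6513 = 3^1*13^1*167^1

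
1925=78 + 1847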